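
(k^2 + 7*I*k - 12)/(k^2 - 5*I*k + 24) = (k + 4*I)/(k - 8*I)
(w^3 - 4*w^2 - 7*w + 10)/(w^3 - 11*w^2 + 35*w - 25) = (w + 2)/(w - 5)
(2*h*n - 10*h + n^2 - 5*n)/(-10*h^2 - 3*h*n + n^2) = (5 - n)/(5*h - n)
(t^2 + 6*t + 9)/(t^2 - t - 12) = (t + 3)/(t - 4)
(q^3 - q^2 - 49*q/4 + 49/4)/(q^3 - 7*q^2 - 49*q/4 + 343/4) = (q - 1)/(q - 7)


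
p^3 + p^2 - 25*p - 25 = (p - 5)*(p + 1)*(p + 5)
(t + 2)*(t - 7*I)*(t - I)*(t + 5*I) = t^4 + 2*t^3 - 3*I*t^3 + 33*t^2 - 6*I*t^2 + 66*t - 35*I*t - 70*I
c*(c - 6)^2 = c^3 - 12*c^2 + 36*c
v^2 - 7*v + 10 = (v - 5)*(v - 2)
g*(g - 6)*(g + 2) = g^3 - 4*g^2 - 12*g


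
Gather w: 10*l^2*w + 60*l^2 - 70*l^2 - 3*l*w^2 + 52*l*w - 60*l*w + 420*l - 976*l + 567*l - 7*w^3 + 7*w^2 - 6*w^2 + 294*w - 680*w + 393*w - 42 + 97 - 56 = -10*l^2 + 11*l - 7*w^3 + w^2*(1 - 3*l) + w*(10*l^2 - 8*l + 7) - 1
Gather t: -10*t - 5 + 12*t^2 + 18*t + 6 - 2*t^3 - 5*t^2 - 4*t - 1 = -2*t^3 + 7*t^2 + 4*t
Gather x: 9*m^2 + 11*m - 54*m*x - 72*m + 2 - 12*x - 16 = 9*m^2 - 61*m + x*(-54*m - 12) - 14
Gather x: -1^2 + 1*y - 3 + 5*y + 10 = 6*y + 6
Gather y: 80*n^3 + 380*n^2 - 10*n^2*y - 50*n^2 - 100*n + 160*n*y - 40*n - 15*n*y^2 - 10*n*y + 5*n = 80*n^3 + 330*n^2 - 15*n*y^2 - 135*n + y*(-10*n^2 + 150*n)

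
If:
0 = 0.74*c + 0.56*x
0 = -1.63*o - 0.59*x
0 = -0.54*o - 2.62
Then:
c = -10.14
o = -4.85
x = 13.40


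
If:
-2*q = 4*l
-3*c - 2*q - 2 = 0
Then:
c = -2*q/3 - 2/3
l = -q/2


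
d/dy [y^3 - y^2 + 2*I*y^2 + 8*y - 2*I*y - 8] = 3*y^2 + y*(-2 + 4*I) + 8 - 2*I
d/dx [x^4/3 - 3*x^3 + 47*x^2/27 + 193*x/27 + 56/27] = 4*x^3/3 - 9*x^2 + 94*x/27 + 193/27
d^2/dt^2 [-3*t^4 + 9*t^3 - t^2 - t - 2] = -36*t^2 + 54*t - 2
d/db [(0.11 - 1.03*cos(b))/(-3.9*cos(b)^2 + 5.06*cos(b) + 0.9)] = (4.017*cos(b)^2 - 0.858*cos(b) + 1.4836)*sin(b)/(15.21*cos(b)^4 - 39.468*cos(b)^3 + 18.5836*cos(b)^2 + 9.108*cos(b) + 0.81)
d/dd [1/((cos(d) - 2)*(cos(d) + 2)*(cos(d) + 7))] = (-3*sin(d)^2 + 14*cos(d) - 1)*sin(d)/((cos(d) - 2)^2*(cos(d) + 2)^2*(cos(d) + 7)^2)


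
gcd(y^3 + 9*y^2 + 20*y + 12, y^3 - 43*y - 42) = y^2 + 7*y + 6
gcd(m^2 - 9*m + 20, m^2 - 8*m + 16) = m - 4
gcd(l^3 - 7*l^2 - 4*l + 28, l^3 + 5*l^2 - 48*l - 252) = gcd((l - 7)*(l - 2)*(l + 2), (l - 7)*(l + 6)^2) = l - 7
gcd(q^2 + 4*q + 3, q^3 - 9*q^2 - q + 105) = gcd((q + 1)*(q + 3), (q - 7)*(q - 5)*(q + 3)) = q + 3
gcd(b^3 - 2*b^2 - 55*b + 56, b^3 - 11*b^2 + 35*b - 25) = b - 1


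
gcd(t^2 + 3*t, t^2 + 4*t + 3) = t + 3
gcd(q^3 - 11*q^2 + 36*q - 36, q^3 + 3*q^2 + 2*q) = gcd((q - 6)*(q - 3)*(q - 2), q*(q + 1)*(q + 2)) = 1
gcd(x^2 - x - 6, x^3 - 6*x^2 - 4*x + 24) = x + 2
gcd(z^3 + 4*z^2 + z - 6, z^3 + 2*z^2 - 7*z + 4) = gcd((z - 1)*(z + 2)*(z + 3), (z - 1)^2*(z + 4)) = z - 1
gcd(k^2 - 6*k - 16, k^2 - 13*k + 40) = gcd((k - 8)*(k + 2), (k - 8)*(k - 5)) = k - 8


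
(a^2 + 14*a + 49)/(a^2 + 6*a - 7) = (a + 7)/(a - 1)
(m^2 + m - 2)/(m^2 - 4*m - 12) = (m - 1)/(m - 6)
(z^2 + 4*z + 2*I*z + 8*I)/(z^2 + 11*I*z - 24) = (z^2 + 2*z*(2 + I) + 8*I)/(z^2 + 11*I*z - 24)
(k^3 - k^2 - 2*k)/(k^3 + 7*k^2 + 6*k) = (k - 2)/(k + 6)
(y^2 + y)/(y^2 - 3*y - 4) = y/(y - 4)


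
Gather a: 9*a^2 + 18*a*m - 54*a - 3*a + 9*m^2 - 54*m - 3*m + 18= 9*a^2 + a*(18*m - 57) + 9*m^2 - 57*m + 18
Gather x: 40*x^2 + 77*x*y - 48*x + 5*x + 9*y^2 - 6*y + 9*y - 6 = 40*x^2 + x*(77*y - 43) + 9*y^2 + 3*y - 6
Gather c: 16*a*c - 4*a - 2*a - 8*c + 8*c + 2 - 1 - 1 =16*a*c - 6*a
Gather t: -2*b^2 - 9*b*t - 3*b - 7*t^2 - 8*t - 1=-2*b^2 - 3*b - 7*t^2 + t*(-9*b - 8) - 1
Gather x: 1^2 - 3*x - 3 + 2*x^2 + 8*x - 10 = 2*x^2 + 5*x - 12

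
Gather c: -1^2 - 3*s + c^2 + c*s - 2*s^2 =c^2 + c*s - 2*s^2 - 3*s - 1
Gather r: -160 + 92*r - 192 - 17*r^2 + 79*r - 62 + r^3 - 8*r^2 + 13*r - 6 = r^3 - 25*r^2 + 184*r - 420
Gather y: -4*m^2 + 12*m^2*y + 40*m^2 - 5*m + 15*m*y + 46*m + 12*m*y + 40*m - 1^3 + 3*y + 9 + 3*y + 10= 36*m^2 + 81*m + y*(12*m^2 + 27*m + 6) + 18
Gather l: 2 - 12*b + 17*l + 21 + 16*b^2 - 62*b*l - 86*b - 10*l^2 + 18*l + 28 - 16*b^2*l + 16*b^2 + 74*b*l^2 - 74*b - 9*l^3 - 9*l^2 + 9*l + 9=32*b^2 - 172*b - 9*l^3 + l^2*(74*b - 19) + l*(-16*b^2 - 62*b + 44) + 60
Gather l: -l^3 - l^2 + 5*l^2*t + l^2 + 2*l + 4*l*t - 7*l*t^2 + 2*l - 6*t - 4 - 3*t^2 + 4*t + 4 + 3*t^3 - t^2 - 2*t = -l^3 + 5*l^2*t + l*(-7*t^2 + 4*t + 4) + 3*t^3 - 4*t^2 - 4*t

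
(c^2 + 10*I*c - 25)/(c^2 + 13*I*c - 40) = (c + 5*I)/(c + 8*I)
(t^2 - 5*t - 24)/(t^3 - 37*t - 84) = (t - 8)/(t^2 - 3*t - 28)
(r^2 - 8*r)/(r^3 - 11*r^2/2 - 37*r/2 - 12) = 2*r/(2*r^2 + 5*r + 3)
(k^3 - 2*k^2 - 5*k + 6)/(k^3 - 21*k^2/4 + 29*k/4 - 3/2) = 4*(k^2 + k - 2)/(4*k^2 - 9*k + 2)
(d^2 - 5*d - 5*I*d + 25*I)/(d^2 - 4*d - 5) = (d - 5*I)/(d + 1)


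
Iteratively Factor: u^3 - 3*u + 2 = (u + 2)*(u^2 - 2*u + 1) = (u - 1)*(u + 2)*(u - 1)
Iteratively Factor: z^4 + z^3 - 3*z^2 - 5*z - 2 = (z + 1)*(z^3 - 3*z - 2) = (z + 1)^2*(z^2 - z - 2) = (z + 1)^3*(z - 2)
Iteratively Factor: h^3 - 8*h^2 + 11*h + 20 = (h + 1)*(h^2 - 9*h + 20) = (h - 4)*(h + 1)*(h - 5)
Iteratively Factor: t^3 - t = (t + 1)*(t^2 - t) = t*(t + 1)*(t - 1)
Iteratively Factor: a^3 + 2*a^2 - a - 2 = (a - 1)*(a^2 + 3*a + 2) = (a - 1)*(a + 2)*(a + 1)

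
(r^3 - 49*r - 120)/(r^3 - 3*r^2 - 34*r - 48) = (r + 5)/(r + 2)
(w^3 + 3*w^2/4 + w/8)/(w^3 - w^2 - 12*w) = (w^2 + 3*w/4 + 1/8)/(w^2 - w - 12)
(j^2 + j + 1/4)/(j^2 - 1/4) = (2*j + 1)/(2*j - 1)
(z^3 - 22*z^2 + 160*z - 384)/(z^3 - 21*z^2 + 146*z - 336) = (z - 8)/(z - 7)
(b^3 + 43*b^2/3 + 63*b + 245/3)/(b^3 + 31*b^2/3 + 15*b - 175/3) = (3*b + 7)/(3*b - 5)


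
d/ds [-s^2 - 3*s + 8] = -2*s - 3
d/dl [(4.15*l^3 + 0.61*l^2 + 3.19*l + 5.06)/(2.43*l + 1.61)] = (20.169*l^3 + 21.5268*l^2 + 1.9642*l - 7.1599)/(5.9049*l^2 + 7.8246*l + 2.5921)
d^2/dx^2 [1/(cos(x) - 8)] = (sin(x)^2 - 8*cos(x) + 1)/(cos(x) - 8)^3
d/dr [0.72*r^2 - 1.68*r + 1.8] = 1.44*r - 1.68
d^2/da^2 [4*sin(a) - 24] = -4*sin(a)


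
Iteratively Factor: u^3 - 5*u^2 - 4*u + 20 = (u + 2)*(u^2 - 7*u + 10) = (u - 2)*(u + 2)*(u - 5)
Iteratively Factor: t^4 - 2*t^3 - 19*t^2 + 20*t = (t - 5)*(t^3 + 3*t^2 - 4*t) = (t - 5)*(t - 1)*(t^2 + 4*t) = (t - 5)*(t - 1)*(t + 4)*(t)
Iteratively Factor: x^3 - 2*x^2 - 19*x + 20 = (x - 5)*(x^2 + 3*x - 4) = (x - 5)*(x + 4)*(x - 1)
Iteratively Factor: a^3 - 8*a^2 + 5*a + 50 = (a - 5)*(a^2 - 3*a - 10) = (a - 5)*(a + 2)*(a - 5)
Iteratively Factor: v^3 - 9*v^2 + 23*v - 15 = (v - 5)*(v^2 - 4*v + 3) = (v - 5)*(v - 1)*(v - 3)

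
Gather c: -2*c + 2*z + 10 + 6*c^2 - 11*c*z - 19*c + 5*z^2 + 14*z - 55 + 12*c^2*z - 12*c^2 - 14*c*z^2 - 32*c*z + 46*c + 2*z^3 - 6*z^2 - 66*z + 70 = c^2*(12*z - 6) + c*(-14*z^2 - 43*z + 25) + 2*z^3 - z^2 - 50*z + 25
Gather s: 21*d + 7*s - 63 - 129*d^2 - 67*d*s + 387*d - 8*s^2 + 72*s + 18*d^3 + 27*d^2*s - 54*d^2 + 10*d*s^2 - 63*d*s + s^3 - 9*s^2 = 18*d^3 - 183*d^2 + 408*d + s^3 + s^2*(10*d - 17) + s*(27*d^2 - 130*d + 79) - 63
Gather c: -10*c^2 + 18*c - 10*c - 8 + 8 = -10*c^2 + 8*c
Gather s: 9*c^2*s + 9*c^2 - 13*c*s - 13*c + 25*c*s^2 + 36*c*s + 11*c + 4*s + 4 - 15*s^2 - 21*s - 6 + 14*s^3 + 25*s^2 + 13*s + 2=9*c^2 - 2*c + 14*s^3 + s^2*(25*c + 10) + s*(9*c^2 + 23*c - 4)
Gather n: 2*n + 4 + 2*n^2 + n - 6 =2*n^2 + 3*n - 2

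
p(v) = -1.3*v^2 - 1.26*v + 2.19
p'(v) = -2.6*v - 1.26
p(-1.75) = 0.41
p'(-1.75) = 3.29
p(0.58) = 1.02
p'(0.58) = -2.77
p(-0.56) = 2.49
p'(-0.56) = 0.20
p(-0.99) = 2.16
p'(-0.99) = 1.31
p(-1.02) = 2.12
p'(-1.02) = 1.39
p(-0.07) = 2.27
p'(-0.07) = -1.08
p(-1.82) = 0.18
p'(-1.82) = 3.47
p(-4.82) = -21.94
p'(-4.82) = 11.27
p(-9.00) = -91.77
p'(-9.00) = 22.14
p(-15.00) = -271.41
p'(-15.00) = 37.74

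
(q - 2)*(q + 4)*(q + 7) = q^3 + 9*q^2 + 6*q - 56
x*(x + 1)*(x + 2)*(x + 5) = x^4 + 8*x^3 + 17*x^2 + 10*x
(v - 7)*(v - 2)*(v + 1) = v^3 - 8*v^2 + 5*v + 14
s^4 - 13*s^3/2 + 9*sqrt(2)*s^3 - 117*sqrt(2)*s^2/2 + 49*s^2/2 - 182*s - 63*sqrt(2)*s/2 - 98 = (s - 7)*(s + 1/2)*(s + 2*sqrt(2))*(s + 7*sqrt(2))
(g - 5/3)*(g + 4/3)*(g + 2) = g^3 + 5*g^2/3 - 26*g/9 - 40/9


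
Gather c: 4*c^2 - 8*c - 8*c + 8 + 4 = 4*c^2 - 16*c + 12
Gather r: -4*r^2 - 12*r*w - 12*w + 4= -4*r^2 - 12*r*w - 12*w + 4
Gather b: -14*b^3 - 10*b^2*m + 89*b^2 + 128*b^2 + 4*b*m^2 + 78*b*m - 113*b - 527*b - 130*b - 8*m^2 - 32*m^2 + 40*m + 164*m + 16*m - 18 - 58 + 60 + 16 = -14*b^3 + b^2*(217 - 10*m) + b*(4*m^2 + 78*m - 770) - 40*m^2 + 220*m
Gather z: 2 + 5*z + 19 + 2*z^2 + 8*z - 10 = 2*z^2 + 13*z + 11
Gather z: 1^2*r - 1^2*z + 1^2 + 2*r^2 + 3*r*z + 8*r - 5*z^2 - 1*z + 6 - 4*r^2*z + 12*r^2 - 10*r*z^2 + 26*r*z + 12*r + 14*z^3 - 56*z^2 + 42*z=14*r^2 + 21*r + 14*z^3 + z^2*(-10*r - 61) + z*(-4*r^2 + 29*r + 40) + 7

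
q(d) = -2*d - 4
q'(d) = -2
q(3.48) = -10.96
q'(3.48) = -2.00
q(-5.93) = 7.86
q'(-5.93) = -2.00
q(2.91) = -9.82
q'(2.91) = -2.00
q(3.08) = -10.16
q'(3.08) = -2.00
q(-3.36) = 2.72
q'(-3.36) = -2.00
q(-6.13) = 8.26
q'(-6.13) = -2.00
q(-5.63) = 7.26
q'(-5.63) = -2.00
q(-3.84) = 3.68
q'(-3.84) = -2.00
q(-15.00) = 26.00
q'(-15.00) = -2.00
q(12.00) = -28.00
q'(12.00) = -2.00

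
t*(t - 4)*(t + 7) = t^3 + 3*t^2 - 28*t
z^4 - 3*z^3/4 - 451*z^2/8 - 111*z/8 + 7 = (z - 8)*(z - 1/4)*(z + 1/2)*(z + 7)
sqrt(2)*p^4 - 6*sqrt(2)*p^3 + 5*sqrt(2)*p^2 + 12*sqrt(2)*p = p*(p - 4)*(p - 3)*(sqrt(2)*p + sqrt(2))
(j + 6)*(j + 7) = j^2 + 13*j + 42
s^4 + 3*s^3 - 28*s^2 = s^2*(s - 4)*(s + 7)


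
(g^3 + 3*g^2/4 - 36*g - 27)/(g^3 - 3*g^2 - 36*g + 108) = (g + 3/4)/(g - 3)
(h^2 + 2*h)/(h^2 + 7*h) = (h + 2)/(h + 7)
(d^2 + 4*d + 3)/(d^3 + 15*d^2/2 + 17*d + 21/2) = 2/(2*d + 7)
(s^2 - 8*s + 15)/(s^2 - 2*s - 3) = (s - 5)/(s + 1)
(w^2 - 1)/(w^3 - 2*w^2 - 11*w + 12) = (w + 1)/(w^2 - w - 12)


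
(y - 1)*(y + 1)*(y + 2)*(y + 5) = y^4 + 7*y^3 + 9*y^2 - 7*y - 10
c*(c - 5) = c^2 - 5*c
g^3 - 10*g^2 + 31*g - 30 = (g - 5)*(g - 3)*(g - 2)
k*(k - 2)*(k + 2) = k^3 - 4*k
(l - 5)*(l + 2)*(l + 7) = l^3 + 4*l^2 - 31*l - 70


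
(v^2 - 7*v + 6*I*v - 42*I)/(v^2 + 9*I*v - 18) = (v - 7)/(v + 3*I)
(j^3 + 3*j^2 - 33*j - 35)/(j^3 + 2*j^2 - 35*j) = (j + 1)/j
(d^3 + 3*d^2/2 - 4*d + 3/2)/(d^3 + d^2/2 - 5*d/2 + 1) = (d + 3)/(d + 2)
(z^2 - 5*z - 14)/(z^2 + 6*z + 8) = (z - 7)/(z + 4)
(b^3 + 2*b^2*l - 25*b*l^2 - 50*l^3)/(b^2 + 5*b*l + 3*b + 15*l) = (b^2 - 3*b*l - 10*l^2)/(b + 3)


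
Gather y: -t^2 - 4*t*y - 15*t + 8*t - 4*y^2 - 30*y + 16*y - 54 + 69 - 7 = -t^2 - 7*t - 4*y^2 + y*(-4*t - 14) + 8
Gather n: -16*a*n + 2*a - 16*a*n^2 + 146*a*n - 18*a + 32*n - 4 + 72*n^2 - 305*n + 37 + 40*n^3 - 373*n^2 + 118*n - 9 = -16*a + 40*n^3 + n^2*(-16*a - 301) + n*(130*a - 155) + 24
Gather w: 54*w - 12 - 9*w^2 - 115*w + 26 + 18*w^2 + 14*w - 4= 9*w^2 - 47*w + 10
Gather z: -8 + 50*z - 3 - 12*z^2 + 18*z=-12*z^2 + 68*z - 11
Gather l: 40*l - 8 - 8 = 40*l - 16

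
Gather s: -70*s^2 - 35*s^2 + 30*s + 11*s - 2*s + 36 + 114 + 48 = -105*s^2 + 39*s + 198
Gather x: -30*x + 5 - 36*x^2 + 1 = -36*x^2 - 30*x + 6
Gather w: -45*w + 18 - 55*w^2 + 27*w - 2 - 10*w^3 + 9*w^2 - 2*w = -10*w^3 - 46*w^2 - 20*w + 16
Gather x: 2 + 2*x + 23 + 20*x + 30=22*x + 55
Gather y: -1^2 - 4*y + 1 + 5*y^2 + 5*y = 5*y^2 + y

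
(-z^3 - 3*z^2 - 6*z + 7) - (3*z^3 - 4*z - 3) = -4*z^3 - 3*z^2 - 2*z + 10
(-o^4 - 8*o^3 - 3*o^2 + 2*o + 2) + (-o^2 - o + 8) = -o^4 - 8*o^3 - 4*o^2 + o + 10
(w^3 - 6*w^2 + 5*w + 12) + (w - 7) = w^3 - 6*w^2 + 6*w + 5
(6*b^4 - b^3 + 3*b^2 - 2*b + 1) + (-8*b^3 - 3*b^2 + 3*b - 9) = 6*b^4 - 9*b^3 + b - 8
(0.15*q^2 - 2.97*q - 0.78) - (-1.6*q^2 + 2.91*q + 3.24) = 1.75*q^2 - 5.88*q - 4.02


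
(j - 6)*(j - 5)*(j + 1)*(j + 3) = j^4 - 7*j^3 - 11*j^2 + 87*j + 90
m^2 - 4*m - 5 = (m - 5)*(m + 1)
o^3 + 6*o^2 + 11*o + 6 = (o + 1)*(o + 2)*(o + 3)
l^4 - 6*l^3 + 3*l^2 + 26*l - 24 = (l - 4)*(l - 3)*(l - 1)*(l + 2)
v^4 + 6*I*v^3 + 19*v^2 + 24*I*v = v*(v - 3*I)*(v + I)*(v + 8*I)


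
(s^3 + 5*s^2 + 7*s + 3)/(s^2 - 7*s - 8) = (s^2 + 4*s + 3)/(s - 8)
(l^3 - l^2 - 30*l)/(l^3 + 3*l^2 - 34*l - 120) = l/(l + 4)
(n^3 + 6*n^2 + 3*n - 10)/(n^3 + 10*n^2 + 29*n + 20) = (n^2 + n - 2)/(n^2 + 5*n + 4)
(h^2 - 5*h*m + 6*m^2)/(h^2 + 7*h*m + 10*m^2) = (h^2 - 5*h*m + 6*m^2)/(h^2 + 7*h*m + 10*m^2)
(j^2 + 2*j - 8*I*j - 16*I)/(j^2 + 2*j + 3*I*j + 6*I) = (j - 8*I)/(j + 3*I)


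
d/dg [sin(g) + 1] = cos(g)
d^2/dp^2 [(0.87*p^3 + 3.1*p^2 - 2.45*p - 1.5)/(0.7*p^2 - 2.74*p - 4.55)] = (-4.44089209850063e-16*p^5 + 4.44089209850063e-15*p^4 + 28.095724*p^3 + 119.90874*p^2 + 78.50955*p + 157.366)/(0.343*p^6 - 4.0278*p^5 + 9.07746*p^4 + 31.790576*p^3 - 59.00349*p^2 - 170.17455*p - 94.196375)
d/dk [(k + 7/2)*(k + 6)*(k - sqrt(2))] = 3*k^2 - 2*sqrt(2)*k + 19*k - 19*sqrt(2)/2 + 21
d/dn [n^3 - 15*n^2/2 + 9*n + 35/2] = 3*n^2 - 15*n + 9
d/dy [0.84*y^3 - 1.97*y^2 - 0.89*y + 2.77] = 2.52*y^2 - 3.94*y - 0.89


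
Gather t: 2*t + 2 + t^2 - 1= t^2 + 2*t + 1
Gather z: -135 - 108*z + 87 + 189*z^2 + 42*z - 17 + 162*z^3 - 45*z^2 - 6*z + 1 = 162*z^3 + 144*z^2 - 72*z - 64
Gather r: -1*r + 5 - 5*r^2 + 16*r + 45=-5*r^2 + 15*r + 50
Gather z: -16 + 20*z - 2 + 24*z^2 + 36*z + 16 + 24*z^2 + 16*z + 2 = 48*z^2 + 72*z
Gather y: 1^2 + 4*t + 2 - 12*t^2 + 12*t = -12*t^2 + 16*t + 3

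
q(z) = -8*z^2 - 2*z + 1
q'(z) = -16*z - 2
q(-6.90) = -366.08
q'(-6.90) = 108.40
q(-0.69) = -1.43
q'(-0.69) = 9.04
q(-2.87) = -59.16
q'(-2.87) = 43.92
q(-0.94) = -4.19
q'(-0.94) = 13.04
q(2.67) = -61.37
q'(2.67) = -44.72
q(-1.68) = -18.22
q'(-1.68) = 24.88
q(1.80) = -28.52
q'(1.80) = -30.80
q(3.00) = -77.00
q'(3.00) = -50.00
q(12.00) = -1175.00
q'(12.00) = -194.00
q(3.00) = -77.00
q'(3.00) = -50.00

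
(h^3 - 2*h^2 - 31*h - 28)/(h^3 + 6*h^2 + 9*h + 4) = (h - 7)/(h + 1)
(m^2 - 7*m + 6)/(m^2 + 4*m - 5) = (m - 6)/(m + 5)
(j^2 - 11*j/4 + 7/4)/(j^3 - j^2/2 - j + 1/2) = (4*j - 7)/(2*(2*j^2 + j - 1))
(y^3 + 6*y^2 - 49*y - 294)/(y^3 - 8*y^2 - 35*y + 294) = (y + 7)/(y - 7)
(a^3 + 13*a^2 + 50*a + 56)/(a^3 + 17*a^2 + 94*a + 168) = (a + 2)/(a + 6)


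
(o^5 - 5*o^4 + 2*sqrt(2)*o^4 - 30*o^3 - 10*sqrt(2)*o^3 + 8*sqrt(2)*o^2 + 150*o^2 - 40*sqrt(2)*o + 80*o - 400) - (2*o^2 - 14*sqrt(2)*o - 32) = o^5 - 5*o^4 + 2*sqrt(2)*o^4 - 30*o^3 - 10*sqrt(2)*o^3 + 8*sqrt(2)*o^2 + 148*o^2 - 26*sqrt(2)*o + 80*o - 368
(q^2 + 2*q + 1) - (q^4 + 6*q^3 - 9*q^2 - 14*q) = -q^4 - 6*q^3 + 10*q^2 + 16*q + 1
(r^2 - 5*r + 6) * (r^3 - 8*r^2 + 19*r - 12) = r^5 - 13*r^4 + 65*r^3 - 155*r^2 + 174*r - 72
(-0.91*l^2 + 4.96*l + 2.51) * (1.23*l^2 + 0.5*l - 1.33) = -1.1193*l^4 + 5.6458*l^3 + 6.7776*l^2 - 5.3418*l - 3.3383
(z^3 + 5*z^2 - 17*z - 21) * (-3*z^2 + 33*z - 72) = -3*z^5 + 18*z^4 + 144*z^3 - 858*z^2 + 531*z + 1512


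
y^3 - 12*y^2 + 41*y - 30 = (y - 6)*(y - 5)*(y - 1)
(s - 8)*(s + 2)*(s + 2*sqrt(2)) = s^3 - 6*s^2 + 2*sqrt(2)*s^2 - 12*sqrt(2)*s - 16*s - 32*sqrt(2)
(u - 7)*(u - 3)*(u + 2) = u^3 - 8*u^2 + u + 42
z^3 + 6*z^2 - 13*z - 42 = (z - 3)*(z + 2)*(z + 7)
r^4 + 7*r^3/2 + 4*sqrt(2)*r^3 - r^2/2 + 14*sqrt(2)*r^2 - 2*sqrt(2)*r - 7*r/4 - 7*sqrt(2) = (r + 7/2)*(r - sqrt(2)/2)*(r + sqrt(2)/2)*(r + 4*sqrt(2))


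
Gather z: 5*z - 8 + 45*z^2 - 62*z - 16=45*z^2 - 57*z - 24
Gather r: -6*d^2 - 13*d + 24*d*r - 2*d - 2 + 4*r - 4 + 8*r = -6*d^2 - 15*d + r*(24*d + 12) - 6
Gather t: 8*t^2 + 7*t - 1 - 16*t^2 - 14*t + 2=-8*t^2 - 7*t + 1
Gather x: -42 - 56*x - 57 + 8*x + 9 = -48*x - 90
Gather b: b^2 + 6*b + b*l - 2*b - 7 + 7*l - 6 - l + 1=b^2 + b*(l + 4) + 6*l - 12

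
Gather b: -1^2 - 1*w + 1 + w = 0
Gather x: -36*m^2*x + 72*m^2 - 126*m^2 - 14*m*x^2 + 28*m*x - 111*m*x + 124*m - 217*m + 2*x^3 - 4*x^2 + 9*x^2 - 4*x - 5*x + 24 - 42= -54*m^2 - 93*m + 2*x^3 + x^2*(5 - 14*m) + x*(-36*m^2 - 83*m - 9) - 18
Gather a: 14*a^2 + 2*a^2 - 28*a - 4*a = 16*a^2 - 32*a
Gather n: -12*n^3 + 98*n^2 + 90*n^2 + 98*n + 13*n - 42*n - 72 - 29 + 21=-12*n^3 + 188*n^2 + 69*n - 80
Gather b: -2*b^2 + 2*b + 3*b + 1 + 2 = -2*b^2 + 5*b + 3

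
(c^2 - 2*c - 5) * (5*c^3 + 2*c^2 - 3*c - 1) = 5*c^5 - 8*c^4 - 32*c^3 - 5*c^2 + 17*c + 5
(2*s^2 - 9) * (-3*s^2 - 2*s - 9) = -6*s^4 - 4*s^3 + 9*s^2 + 18*s + 81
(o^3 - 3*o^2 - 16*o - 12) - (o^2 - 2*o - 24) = o^3 - 4*o^2 - 14*o + 12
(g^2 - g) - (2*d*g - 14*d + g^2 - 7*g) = -2*d*g + 14*d + 6*g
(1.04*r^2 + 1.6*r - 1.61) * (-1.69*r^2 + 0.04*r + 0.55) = -1.7576*r^4 - 2.6624*r^3 + 3.3569*r^2 + 0.8156*r - 0.8855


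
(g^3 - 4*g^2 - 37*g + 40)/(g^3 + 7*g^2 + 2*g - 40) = (g^2 - 9*g + 8)/(g^2 + 2*g - 8)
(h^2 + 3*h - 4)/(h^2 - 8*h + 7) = (h + 4)/(h - 7)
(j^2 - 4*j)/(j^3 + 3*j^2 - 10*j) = (j - 4)/(j^2 + 3*j - 10)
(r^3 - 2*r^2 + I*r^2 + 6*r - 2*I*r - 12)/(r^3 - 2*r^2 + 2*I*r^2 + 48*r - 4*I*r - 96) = (r^2 + I*r + 6)/(r^2 + 2*I*r + 48)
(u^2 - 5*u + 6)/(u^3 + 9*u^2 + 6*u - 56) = (u - 3)/(u^2 + 11*u + 28)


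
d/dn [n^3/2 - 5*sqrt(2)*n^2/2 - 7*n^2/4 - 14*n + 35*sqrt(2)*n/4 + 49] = 3*n^2/2 - 5*sqrt(2)*n - 7*n/2 - 14 + 35*sqrt(2)/4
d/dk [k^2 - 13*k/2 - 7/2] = 2*k - 13/2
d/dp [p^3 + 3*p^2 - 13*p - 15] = 3*p^2 + 6*p - 13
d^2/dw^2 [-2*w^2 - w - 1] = -4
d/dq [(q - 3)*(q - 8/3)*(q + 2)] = 3*q^2 - 22*q/3 - 10/3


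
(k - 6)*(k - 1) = k^2 - 7*k + 6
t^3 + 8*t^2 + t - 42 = (t - 2)*(t + 3)*(t + 7)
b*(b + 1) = b^2 + b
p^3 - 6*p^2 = p^2*(p - 6)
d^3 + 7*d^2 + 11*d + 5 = (d + 1)^2*(d + 5)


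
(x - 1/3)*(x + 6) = x^2 + 17*x/3 - 2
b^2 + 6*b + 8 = (b + 2)*(b + 4)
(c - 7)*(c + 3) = c^2 - 4*c - 21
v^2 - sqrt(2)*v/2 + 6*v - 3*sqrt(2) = (v + 6)*(v - sqrt(2)/2)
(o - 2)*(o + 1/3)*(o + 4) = o^3 + 7*o^2/3 - 22*o/3 - 8/3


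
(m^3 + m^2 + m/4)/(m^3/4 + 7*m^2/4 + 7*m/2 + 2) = m*(4*m^2 + 4*m + 1)/(m^3 + 7*m^2 + 14*m + 8)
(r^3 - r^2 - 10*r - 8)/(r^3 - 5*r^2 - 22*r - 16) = (r - 4)/(r - 8)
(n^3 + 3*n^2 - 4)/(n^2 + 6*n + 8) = (n^2 + n - 2)/(n + 4)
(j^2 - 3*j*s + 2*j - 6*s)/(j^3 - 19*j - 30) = (j - 3*s)/(j^2 - 2*j - 15)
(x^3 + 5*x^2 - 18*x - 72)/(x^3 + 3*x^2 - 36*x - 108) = (x - 4)/(x - 6)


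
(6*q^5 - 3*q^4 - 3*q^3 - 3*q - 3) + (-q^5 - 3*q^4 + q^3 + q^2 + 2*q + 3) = 5*q^5 - 6*q^4 - 2*q^3 + q^2 - q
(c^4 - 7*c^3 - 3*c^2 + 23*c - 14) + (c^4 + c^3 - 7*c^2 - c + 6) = 2*c^4 - 6*c^3 - 10*c^2 + 22*c - 8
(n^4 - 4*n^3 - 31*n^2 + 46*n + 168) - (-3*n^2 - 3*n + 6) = n^4 - 4*n^3 - 28*n^2 + 49*n + 162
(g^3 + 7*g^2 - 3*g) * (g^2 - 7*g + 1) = g^5 - 51*g^3 + 28*g^2 - 3*g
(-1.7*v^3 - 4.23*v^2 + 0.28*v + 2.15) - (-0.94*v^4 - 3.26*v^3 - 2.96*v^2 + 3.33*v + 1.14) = 0.94*v^4 + 1.56*v^3 - 1.27*v^2 - 3.05*v + 1.01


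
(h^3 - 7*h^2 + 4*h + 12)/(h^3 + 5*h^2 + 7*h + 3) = (h^2 - 8*h + 12)/(h^2 + 4*h + 3)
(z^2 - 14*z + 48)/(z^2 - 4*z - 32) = (z - 6)/(z + 4)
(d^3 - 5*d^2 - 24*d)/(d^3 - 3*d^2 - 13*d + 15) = d*(d - 8)/(d^2 - 6*d + 5)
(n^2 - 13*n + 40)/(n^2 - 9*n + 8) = (n - 5)/(n - 1)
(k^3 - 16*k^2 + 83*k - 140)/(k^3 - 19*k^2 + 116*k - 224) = (k - 5)/(k - 8)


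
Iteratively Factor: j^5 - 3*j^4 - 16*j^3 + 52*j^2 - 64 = (j + 1)*(j^4 - 4*j^3 - 12*j^2 + 64*j - 64) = (j - 4)*(j + 1)*(j^3 - 12*j + 16) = (j - 4)*(j - 2)*(j + 1)*(j^2 + 2*j - 8) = (j - 4)*(j - 2)^2*(j + 1)*(j + 4)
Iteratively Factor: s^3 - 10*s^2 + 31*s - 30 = (s - 3)*(s^2 - 7*s + 10) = (s - 5)*(s - 3)*(s - 2)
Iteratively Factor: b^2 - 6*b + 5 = (b - 5)*(b - 1)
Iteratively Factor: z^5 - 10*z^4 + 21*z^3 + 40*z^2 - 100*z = (z + 2)*(z^4 - 12*z^3 + 45*z^2 - 50*z) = (z - 2)*(z + 2)*(z^3 - 10*z^2 + 25*z) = (z - 5)*(z - 2)*(z + 2)*(z^2 - 5*z) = z*(z - 5)*(z - 2)*(z + 2)*(z - 5)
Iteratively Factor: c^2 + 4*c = (c)*(c + 4)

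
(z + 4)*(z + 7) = z^2 + 11*z + 28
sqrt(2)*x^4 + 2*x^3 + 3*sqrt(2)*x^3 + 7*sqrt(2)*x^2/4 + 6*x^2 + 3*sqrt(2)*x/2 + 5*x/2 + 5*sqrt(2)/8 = (x + 1/2)*(x + 5/2)*(x + sqrt(2)/2)*(sqrt(2)*x + 1)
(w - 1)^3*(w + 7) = w^4 + 4*w^3 - 18*w^2 + 20*w - 7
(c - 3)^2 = c^2 - 6*c + 9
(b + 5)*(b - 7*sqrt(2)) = b^2 - 7*sqrt(2)*b + 5*b - 35*sqrt(2)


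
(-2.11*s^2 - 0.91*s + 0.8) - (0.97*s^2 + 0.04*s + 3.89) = -3.08*s^2 - 0.95*s - 3.09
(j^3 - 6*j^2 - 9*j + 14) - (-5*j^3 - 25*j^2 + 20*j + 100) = 6*j^3 + 19*j^2 - 29*j - 86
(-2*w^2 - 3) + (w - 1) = -2*w^2 + w - 4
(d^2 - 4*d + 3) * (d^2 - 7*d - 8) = d^4 - 11*d^3 + 23*d^2 + 11*d - 24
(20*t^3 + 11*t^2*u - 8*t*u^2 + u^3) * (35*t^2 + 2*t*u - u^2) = 700*t^5 + 425*t^4*u - 278*t^3*u^2 + 8*t^2*u^3 + 10*t*u^4 - u^5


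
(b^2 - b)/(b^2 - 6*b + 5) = b/(b - 5)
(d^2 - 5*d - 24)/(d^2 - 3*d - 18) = (d - 8)/(d - 6)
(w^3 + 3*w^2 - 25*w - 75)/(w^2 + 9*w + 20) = (w^2 - 2*w - 15)/(w + 4)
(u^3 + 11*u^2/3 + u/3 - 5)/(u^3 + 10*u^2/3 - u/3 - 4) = (3*u + 5)/(3*u + 4)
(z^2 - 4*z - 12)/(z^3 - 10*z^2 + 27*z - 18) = (z + 2)/(z^2 - 4*z + 3)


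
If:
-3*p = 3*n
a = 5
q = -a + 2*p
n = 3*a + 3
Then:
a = 5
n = 18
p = -18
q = -41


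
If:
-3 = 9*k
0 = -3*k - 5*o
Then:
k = -1/3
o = 1/5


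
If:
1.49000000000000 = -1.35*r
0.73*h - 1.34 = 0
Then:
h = 1.84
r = -1.10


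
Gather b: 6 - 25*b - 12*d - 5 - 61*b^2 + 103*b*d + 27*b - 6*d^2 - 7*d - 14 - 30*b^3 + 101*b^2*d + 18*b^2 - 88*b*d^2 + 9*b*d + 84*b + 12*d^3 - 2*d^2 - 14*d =-30*b^3 + b^2*(101*d - 43) + b*(-88*d^2 + 112*d + 86) + 12*d^3 - 8*d^2 - 33*d - 13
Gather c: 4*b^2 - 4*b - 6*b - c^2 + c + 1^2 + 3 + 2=4*b^2 - 10*b - c^2 + c + 6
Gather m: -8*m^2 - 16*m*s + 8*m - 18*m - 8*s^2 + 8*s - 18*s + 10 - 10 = -8*m^2 + m*(-16*s - 10) - 8*s^2 - 10*s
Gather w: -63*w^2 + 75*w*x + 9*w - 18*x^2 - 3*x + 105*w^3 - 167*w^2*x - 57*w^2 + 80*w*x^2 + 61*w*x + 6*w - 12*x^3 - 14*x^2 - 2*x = 105*w^3 + w^2*(-167*x - 120) + w*(80*x^2 + 136*x + 15) - 12*x^3 - 32*x^2 - 5*x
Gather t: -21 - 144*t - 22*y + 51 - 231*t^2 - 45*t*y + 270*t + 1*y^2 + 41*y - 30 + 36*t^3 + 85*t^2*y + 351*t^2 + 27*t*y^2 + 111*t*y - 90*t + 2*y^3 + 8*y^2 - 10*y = 36*t^3 + t^2*(85*y + 120) + t*(27*y^2 + 66*y + 36) + 2*y^3 + 9*y^2 + 9*y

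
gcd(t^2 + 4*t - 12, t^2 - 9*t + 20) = 1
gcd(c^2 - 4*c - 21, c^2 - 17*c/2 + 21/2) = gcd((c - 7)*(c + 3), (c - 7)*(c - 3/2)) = c - 7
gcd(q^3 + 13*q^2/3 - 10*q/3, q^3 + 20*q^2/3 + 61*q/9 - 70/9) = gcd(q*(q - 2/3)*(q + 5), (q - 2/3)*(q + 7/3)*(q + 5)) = q^2 + 13*q/3 - 10/3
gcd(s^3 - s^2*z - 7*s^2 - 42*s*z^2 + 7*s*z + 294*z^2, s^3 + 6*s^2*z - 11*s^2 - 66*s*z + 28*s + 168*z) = s^2 + 6*s*z - 7*s - 42*z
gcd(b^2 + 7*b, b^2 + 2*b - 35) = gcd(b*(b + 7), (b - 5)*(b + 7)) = b + 7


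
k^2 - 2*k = k*(k - 2)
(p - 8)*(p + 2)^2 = p^3 - 4*p^2 - 28*p - 32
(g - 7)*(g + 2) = g^2 - 5*g - 14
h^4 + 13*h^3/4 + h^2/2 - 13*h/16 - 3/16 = (h - 1/2)*(h + 1/4)*(h + 1/2)*(h + 3)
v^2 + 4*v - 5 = (v - 1)*(v + 5)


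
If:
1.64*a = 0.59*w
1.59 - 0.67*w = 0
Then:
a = 0.85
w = 2.37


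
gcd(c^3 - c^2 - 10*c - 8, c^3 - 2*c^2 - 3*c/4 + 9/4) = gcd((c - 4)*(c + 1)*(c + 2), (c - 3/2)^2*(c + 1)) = c + 1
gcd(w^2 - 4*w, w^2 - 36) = 1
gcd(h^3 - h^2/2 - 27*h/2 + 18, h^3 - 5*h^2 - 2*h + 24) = h - 3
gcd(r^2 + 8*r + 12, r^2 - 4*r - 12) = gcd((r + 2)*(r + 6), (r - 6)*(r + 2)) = r + 2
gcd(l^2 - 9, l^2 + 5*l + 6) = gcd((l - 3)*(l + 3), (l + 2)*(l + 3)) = l + 3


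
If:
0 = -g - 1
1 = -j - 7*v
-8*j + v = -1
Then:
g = -1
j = 2/19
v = -3/19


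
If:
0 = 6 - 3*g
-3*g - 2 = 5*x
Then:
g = 2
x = -8/5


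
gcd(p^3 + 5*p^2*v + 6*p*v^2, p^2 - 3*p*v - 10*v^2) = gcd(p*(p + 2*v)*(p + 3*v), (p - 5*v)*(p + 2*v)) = p + 2*v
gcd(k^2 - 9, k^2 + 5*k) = 1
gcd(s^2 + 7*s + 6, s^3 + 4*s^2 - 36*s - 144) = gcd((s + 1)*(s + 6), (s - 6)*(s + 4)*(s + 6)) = s + 6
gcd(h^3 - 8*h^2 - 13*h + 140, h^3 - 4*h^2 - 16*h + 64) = h + 4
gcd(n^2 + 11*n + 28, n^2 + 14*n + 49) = n + 7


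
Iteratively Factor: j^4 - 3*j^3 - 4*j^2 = (j - 4)*(j^3 + j^2) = j*(j - 4)*(j^2 + j) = j*(j - 4)*(j + 1)*(j)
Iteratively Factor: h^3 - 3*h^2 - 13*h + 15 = (h + 3)*(h^2 - 6*h + 5) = (h - 5)*(h + 3)*(h - 1)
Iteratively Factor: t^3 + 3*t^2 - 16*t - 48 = (t + 4)*(t^2 - t - 12) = (t - 4)*(t + 4)*(t + 3)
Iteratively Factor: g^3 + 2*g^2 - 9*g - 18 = (g + 2)*(g^2 - 9) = (g - 3)*(g + 2)*(g + 3)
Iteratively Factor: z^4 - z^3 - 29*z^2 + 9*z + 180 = (z + 4)*(z^3 - 5*z^2 - 9*z + 45) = (z + 3)*(z + 4)*(z^2 - 8*z + 15) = (z - 5)*(z + 3)*(z + 4)*(z - 3)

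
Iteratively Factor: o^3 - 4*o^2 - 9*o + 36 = (o - 3)*(o^2 - o - 12) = (o - 3)*(o + 3)*(o - 4)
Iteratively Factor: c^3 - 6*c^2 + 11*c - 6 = (c - 2)*(c^2 - 4*c + 3) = (c - 2)*(c - 1)*(c - 3)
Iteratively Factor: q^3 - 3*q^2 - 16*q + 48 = (q - 4)*(q^2 + q - 12) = (q - 4)*(q + 4)*(q - 3)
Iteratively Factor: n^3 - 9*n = (n - 3)*(n^2 + 3*n) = (n - 3)*(n + 3)*(n)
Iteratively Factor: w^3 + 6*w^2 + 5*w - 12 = (w - 1)*(w^2 + 7*w + 12) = (w - 1)*(w + 4)*(w + 3)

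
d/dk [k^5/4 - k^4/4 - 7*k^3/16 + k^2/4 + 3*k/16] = 5*k^4/4 - k^3 - 21*k^2/16 + k/2 + 3/16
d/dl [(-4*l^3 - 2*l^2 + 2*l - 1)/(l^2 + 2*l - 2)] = 2*(-2*l^4 - 8*l^3 + 9*l^2 + 5*l - 1)/(l^4 + 4*l^3 - 8*l + 4)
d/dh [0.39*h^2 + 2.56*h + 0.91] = 0.78*h + 2.56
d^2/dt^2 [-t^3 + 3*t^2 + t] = 6 - 6*t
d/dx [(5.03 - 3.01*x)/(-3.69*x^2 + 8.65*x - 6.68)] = (-11.1069*x^2 + 37.1214*x - 23.4027)/(13.6161*x^4 - 63.837*x^3 + 124.1209*x^2 - 115.564*x + 44.6224)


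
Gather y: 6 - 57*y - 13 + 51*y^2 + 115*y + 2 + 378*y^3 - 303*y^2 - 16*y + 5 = 378*y^3 - 252*y^2 + 42*y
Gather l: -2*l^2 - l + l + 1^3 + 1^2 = 2 - 2*l^2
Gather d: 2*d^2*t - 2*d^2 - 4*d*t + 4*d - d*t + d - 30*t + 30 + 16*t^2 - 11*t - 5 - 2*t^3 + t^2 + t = d^2*(2*t - 2) + d*(5 - 5*t) - 2*t^3 + 17*t^2 - 40*t + 25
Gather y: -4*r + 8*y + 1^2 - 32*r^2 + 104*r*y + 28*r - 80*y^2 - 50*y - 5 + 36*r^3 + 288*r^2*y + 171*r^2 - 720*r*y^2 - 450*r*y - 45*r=36*r^3 + 139*r^2 - 21*r + y^2*(-720*r - 80) + y*(288*r^2 - 346*r - 42) - 4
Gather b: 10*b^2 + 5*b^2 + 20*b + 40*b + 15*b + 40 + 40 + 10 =15*b^2 + 75*b + 90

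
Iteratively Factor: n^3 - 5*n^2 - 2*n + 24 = (n + 2)*(n^2 - 7*n + 12) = (n - 3)*(n + 2)*(n - 4)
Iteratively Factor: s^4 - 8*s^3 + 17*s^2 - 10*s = (s - 5)*(s^3 - 3*s^2 + 2*s) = (s - 5)*(s - 1)*(s^2 - 2*s) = s*(s - 5)*(s - 1)*(s - 2)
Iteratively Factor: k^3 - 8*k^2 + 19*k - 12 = (k - 3)*(k^2 - 5*k + 4) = (k - 3)*(k - 1)*(k - 4)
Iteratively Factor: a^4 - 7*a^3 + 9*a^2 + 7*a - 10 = (a - 1)*(a^3 - 6*a^2 + 3*a + 10) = (a - 1)*(a + 1)*(a^2 - 7*a + 10) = (a - 5)*(a - 1)*(a + 1)*(a - 2)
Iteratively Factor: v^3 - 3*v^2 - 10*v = (v)*(v^2 - 3*v - 10) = v*(v + 2)*(v - 5)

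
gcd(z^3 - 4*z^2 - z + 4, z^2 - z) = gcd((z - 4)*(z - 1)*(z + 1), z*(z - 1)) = z - 1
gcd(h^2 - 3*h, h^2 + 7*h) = h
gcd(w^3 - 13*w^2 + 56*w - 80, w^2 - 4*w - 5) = w - 5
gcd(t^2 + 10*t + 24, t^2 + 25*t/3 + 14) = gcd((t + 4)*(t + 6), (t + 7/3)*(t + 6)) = t + 6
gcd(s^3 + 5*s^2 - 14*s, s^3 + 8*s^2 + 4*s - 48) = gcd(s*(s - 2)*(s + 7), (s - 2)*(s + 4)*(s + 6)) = s - 2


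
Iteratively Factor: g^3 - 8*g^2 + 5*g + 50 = (g + 2)*(g^2 - 10*g + 25) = (g - 5)*(g + 2)*(g - 5)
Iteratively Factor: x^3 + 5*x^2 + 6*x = (x + 3)*(x^2 + 2*x) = x*(x + 3)*(x + 2)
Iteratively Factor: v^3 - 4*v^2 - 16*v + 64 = (v + 4)*(v^2 - 8*v + 16) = (v - 4)*(v + 4)*(v - 4)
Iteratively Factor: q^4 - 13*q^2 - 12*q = (q)*(q^3 - 13*q - 12) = q*(q - 4)*(q^2 + 4*q + 3) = q*(q - 4)*(q + 1)*(q + 3)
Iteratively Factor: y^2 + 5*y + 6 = (y + 3)*(y + 2)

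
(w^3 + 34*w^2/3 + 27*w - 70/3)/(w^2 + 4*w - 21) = (3*w^2 + 13*w - 10)/(3*(w - 3))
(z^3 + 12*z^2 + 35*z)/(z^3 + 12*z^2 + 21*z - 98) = z*(z + 5)/(z^2 + 5*z - 14)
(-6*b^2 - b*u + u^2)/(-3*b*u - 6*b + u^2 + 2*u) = (2*b + u)/(u + 2)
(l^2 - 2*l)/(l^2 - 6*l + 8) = l/(l - 4)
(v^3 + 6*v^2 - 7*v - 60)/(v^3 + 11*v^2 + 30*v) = (v^2 + v - 12)/(v*(v + 6))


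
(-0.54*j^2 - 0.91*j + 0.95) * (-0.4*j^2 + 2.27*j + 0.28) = 0.216*j^4 - 0.8618*j^3 - 2.5969*j^2 + 1.9017*j + 0.266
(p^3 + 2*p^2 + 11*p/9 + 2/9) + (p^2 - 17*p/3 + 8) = p^3 + 3*p^2 - 40*p/9 + 74/9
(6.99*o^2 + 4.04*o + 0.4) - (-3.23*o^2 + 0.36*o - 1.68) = 10.22*o^2 + 3.68*o + 2.08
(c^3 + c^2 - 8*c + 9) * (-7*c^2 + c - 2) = -7*c^5 - 6*c^4 + 55*c^3 - 73*c^2 + 25*c - 18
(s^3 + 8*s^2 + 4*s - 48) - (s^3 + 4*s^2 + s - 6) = 4*s^2 + 3*s - 42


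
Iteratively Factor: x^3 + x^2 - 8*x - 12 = (x + 2)*(x^2 - x - 6) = (x + 2)^2*(x - 3)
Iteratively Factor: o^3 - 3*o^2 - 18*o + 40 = (o - 2)*(o^2 - o - 20) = (o - 5)*(o - 2)*(o + 4)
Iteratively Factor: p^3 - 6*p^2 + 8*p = (p - 4)*(p^2 - 2*p) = (p - 4)*(p - 2)*(p)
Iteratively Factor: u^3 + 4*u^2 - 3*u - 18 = (u + 3)*(u^2 + u - 6) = (u + 3)^2*(u - 2)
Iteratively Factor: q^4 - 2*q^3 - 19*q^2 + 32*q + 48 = (q - 4)*(q^3 + 2*q^2 - 11*q - 12) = (q - 4)*(q + 1)*(q^2 + q - 12) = (q - 4)*(q - 3)*(q + 1)*(q + 4)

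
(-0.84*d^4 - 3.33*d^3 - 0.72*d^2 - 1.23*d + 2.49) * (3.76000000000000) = -3.1584*d^4 - 12.5208*d^3 - 2.7072*d^2 - 4.6248*d + 9.3624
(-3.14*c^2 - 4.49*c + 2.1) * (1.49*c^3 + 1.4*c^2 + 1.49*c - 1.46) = -4.6786*c^5 - 11.0861*c^4 - 7.8356*c^3 + 0.8343*c^2 + 9.6844*c - 3.066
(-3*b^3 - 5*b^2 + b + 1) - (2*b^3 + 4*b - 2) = -5*b^3 - 5*b^2 - 3*b + 3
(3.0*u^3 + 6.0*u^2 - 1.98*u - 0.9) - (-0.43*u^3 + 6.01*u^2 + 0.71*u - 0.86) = 3.43*u^3 - 0.00999999999999979*u^2 - 2.69*u - 0.04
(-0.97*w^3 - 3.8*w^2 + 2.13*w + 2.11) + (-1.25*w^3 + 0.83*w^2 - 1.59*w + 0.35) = -2.22*w^3 - 2.97*w^2 + 0.54*w + 2.46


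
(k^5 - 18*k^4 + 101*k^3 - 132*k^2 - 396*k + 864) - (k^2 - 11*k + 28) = k^5 - 18*k^4 + 101*k^3 - 133*k^2 - 385*k + 836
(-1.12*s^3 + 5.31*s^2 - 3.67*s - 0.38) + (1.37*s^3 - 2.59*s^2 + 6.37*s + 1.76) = 0.25*s^3 + 2.72*s^2 + 2.7*s + 1.38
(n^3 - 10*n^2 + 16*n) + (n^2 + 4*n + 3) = n^3 - 9*n^2 + 20*n + 3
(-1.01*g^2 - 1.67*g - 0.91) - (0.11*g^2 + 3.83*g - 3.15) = -1.12*g^2 - 5.5*g + 2.24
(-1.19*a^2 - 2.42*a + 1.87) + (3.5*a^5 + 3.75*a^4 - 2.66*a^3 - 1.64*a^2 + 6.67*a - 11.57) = 3.5*a^5 + 3.75*a^4 - 2.66*a^3 - 2.83*a^2 + 4.25*a - 9.7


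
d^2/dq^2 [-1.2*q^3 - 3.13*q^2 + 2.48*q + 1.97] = -7.2*q - 6.26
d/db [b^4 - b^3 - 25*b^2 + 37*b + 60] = 4*b^3 - 3*b^2 - 50*b + 37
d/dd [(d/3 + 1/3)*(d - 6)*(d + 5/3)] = d^2 - 20*d/9 - 43/9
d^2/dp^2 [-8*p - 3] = 0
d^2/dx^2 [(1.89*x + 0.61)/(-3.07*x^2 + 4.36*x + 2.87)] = ((1.89*x + 0.61)*(6.14*x - 4.36)*(12.28*x - 8.72) + (34.8138*x - 12.7354)*(-3.07*x^2 + 4.36*x + 2.87))/(-3.07*x^2 + 4.36*x + 2.87)^3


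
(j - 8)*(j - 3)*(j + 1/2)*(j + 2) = j^4 - 17*j^3/2 - 5*j^2/2 + 49*j + 24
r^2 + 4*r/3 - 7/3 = (r - 1)*(r + 7/3)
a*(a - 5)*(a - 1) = a^3 - 6*a^2 + 5*a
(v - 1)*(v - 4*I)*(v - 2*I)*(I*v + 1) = I*v^4 + 7*v^3 - I*v^3 - 7*v^2 - 14*I*v^2 - 8*v + 14*I*v + 8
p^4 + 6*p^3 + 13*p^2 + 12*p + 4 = (p + 1)^2*(p + 2)^2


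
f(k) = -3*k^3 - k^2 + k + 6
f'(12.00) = -1319.00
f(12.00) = -5310.00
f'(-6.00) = -311.00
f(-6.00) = 612.00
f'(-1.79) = -24.26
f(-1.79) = 18.21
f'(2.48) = -59.31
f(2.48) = -43.43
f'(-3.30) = -90.41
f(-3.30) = 99.62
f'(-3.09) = -78.75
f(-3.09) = 81.87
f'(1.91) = -35.65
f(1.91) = -16.64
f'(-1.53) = -17.01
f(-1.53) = 12.87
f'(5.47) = -279.23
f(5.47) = -509.45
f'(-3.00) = -74.00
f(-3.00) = 75.00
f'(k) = -9*k^2 - 2*k + 1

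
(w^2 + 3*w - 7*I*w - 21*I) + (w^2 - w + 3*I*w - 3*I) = 2*w^2 + 2*w - 4*I*w - 24*I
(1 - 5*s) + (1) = 2 - 5*s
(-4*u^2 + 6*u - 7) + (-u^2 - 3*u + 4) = -5*u^2 + 3*u - 3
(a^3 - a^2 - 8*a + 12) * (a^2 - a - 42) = a^5 - 2*a^4 - 49*a^3 + 62*a^2 + 324*a - 504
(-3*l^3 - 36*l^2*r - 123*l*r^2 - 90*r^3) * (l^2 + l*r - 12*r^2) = -3*l^5 - 39*l^4*r - 123*l^3*r^2 + 219*l^2*r^3 + 1386*l*r^4 + 1080*r^5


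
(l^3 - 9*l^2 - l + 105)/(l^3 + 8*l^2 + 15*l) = (l^2 - 12*l + 35)/(l*(l + 5))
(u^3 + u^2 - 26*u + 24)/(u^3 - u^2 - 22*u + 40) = (u^2 + 5*u - 6)/(u^2 + 3*u - 10)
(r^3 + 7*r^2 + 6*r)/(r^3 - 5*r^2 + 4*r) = (r^2 + 7*r + 6)/(r^2 - 5*r + 4)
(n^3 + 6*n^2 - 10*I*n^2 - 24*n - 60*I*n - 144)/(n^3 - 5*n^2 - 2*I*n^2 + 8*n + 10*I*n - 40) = (n^2 + 6*n*(1 - I) - 36*I)/(n^2 + n*(-5 + 2*I) - 10*I)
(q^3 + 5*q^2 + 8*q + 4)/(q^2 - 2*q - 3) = (q^2 + 4*q + 4)/(q - 3)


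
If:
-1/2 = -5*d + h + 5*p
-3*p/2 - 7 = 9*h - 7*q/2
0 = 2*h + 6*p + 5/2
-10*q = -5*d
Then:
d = -221/1048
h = -1663/2096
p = -319/2096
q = -221/2096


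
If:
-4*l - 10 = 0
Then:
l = -5/2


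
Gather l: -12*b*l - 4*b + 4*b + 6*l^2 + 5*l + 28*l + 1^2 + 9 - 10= 6*l^2 + l*(33 - 12*b)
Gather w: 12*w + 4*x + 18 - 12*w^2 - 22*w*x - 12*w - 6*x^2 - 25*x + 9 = -12*w^2 - 22*w*x - 6*x^2 - 21*x + 27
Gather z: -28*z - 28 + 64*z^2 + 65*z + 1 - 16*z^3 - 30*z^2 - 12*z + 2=-16*z^3 + 34*z^2 + 25*z - 25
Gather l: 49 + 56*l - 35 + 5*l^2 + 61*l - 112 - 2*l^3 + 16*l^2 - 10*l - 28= -2*l^3 + 21*l^2 + 107*l - 126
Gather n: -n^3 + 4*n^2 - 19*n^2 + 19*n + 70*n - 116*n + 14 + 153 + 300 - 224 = -n^3 - 15*n^2 - 27*n + 243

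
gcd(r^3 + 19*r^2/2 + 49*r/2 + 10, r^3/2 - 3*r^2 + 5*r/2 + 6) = 1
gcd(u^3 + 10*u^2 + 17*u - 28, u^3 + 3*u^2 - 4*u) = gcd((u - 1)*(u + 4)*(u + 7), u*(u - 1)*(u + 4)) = u^2 + 3*u - 4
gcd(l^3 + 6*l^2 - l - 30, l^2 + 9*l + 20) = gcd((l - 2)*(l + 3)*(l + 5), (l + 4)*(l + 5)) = l + 5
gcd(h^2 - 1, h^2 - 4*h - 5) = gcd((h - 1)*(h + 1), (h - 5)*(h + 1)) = h + 1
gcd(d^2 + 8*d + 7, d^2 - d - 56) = d + 7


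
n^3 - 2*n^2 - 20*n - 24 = (n - 6)*(n + 2)^2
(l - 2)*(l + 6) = l^2 + 4*l - 12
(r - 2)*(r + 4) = r^2 + 2*r - 8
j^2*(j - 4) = j^3 - 4*j^2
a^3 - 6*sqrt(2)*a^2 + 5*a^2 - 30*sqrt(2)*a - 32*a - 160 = (a + 5)*(a - 8*sqrt(2))*(a + 2*sqrt(2))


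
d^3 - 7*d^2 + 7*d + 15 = (d - 5)*(d - 3)*(d + 1)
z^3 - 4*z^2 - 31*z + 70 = (z - 7)*(z - 2)*(z + 5)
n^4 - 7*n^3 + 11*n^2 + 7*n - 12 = (n - 4)*(n - 3)*(n - 1)*(n + 1)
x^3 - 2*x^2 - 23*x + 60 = (x - 4)*(x - 3)*(x + 5)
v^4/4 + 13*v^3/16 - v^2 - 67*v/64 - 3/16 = (v/4 + 1)*(v - 3/2)*(v + 1/4)*(v + 1/2)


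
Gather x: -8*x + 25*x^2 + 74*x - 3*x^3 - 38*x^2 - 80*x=-3*x^3 - 13*x^2 - 14*x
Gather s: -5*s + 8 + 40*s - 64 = 35*s - 56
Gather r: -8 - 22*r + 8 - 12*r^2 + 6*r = -12*r^2 - 16*r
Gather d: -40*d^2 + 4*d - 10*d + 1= -40*d^2 - 6*d + 1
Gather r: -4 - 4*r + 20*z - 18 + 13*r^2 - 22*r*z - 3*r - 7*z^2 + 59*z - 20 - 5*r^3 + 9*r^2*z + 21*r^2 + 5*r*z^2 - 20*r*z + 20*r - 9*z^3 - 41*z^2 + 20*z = -5*r^3 + r^2*(9*z + 34) + r*(5*z^2 - 42*z + 13) - 9*z^3 - 48*z^2 + 99*z - 42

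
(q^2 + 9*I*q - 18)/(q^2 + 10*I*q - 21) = (q + 6*I)/(q + 7*I)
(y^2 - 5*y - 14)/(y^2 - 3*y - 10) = (y - 7)/(y - 5)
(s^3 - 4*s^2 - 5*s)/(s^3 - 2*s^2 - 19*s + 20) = s*(s + 1)/(s^2 + 3*s - 4)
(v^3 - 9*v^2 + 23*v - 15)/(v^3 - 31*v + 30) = (v - 3)/(v + 6)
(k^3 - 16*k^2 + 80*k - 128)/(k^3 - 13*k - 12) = (k^2 - 12*k + 32)/(k^2 + 4*k + 3)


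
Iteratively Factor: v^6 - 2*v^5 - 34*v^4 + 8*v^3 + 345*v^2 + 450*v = (v + 2)*(v^5 - 4*v^4 - 26*v^3 + 60*v^2 + 225*v) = (v + 2)*(v + 3)*(v^4 - 7*v^3 - 5*v^2 + 75*v) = v*(v + 2)*(v + 3)*(v^3 - 7*v^2 - 5*v + 75) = v*(v - 5)*(v + 2)*(v + 3)*(v^2 - 2*v - 15) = v*(v - 5)*(v + 2)*(v + 3)^2*(v - 5)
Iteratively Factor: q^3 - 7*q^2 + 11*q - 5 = (q - 5)*(q^2 - 2*q + 1) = (q - 5)*(q - 1)*(q - 1)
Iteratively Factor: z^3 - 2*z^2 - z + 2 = (z - 2)*(z^2 - 1) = (z - 2)*(z + 1)*(z - 1)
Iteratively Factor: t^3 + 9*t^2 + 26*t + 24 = (t + 2)*(t^2 + 7*t + 12) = (t + 2)*(t + 3)*(t + 4)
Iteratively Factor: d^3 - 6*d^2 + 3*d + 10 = (d - 2)*(d^2 - 4*d - 5) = (d - 2)*(d + 1)*(d - 5)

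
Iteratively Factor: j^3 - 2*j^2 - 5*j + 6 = (j + 2)*(j^2 - 4*j + 3) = (j - 3)*(j + 2)*(j - 1)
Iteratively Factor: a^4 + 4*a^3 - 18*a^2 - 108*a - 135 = (a + 3)*(a^3 + a^2 - 21*a - 45) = (a + 3)^2*(a^2 - 2*a - 15) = (a + 3)^3*(a - 5)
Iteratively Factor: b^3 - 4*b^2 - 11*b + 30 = (b - 2)*(b^2 - 2*b - 15) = (b - 2)*(b + 3)*(b - 5)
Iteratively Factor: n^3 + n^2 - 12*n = (n + 4)*(n^2 - 3*n) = n*(n + 4)*(n - 3)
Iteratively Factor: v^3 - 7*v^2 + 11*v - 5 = (v - 1)*(v^2 - 6*v + 5) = (v - 5)*(v - 1)*(v - 1)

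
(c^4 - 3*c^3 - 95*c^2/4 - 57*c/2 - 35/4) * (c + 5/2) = c^5 - c^4/2 - 125*c^3/4 - 703*c^2/8 - 80*c - 175/8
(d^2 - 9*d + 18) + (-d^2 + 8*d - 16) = 2 - d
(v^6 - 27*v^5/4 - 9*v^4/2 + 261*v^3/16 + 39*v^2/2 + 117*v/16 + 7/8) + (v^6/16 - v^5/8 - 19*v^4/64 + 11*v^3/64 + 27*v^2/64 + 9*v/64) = 17*v^6/16 - 55*v^5/8 - 307*v^4/64 + 1055*v^3/64 + 1275*v^2/64 + 477*v/64 + 7/8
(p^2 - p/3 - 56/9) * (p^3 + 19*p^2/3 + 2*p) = p^5 + 6*p^4 - 19*p^3/3 - 1082*p^2/27 - 112*p/9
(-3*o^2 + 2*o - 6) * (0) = 0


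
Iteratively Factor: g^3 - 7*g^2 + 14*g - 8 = (g - 2)*(g^2 - 5*g + 4) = (g - 2)*(g - 1)*(g - 4)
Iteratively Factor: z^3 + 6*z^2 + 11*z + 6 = (z + 3)*(z^2 + 3*z + 2) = (z + 1)*(z + 3)*(z + 2)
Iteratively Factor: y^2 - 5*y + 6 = (y - 3)*(y - 2)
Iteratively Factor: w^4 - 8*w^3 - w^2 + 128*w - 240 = (w - 5)*(w^3 - 3*w^2 - 16*w + 48) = (w - 5)*(w - 4)*(w^2 + w - 12) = (w - 5)*(w - 4)*(w + 4)*(w - 3)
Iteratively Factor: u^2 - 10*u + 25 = (u - 5)*(u - 5)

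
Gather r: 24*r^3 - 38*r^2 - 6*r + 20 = 24*r^3 - 38*r^2 - 6*r + 20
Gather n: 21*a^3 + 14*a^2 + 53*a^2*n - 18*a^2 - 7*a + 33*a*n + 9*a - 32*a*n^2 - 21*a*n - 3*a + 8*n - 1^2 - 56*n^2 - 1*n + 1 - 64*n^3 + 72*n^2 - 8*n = 21*a^3 - 4*a^2 - a - 64*n^3 + n^2*(16 - 32*a) + n*(53*a^2 + 12*a - 1)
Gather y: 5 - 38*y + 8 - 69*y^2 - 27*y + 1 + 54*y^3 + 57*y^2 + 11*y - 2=54*y^3 - 12*y^2 - 54*y + 12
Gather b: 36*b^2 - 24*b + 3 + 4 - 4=36*b^2 - 24*b + 3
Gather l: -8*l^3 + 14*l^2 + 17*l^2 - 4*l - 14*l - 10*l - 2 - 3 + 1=-8*l^3 + 31*l^2 - 28*l - 4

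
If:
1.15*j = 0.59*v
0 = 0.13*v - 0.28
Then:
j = 1.11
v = 2.15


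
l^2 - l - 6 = (l - 3)*(l + 2)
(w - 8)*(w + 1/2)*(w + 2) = w^3 - 11*w^2/2 - 19*w - 8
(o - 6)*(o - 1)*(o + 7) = o^3 - 43*o + 42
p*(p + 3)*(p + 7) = p^3 + 10*p^2 + 21*p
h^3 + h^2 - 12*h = h*(h - 3)*(h + 4)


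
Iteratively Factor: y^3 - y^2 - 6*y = (y + 2)*(y^2 - 3*y) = (y - 3)*(y + 2)*(y)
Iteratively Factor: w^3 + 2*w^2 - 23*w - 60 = (w - 5)*(w^2 + 7*w + 12) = (w - 5)*(w + 4)*(w + 3)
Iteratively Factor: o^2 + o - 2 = (o + 2)*(o - 1)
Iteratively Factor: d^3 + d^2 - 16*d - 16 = (d + 1)*(d^2 - 16) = (d + 1)*(d + 4)*(d - 4)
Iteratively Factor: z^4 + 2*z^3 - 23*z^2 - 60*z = (z + 3)*(z^3 - z^2 - 20*z) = (z + 3)*(z + 4)*(z^2 - 5*z) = z*(z + 3)*(z + 4)*(z - 5)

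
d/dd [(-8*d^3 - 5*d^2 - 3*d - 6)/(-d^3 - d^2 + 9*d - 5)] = (3*d^4 - 150*d^3 + 54*d^2 + 38*d + 69)/(d^6 + 2*d^5 - 17*d^4 - 8*d^3 + 91*d^2 - 90*d + 25)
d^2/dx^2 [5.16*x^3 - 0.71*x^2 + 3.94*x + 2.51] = 30.96*x - 1.42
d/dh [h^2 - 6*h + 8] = 2*h - 6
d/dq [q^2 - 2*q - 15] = 2*q - 2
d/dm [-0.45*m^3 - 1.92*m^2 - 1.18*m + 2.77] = -1.35*m^2 - 3.84*m - 1.18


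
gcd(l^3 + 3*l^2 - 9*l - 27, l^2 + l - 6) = l + 3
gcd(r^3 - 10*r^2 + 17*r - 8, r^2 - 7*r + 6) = r - 1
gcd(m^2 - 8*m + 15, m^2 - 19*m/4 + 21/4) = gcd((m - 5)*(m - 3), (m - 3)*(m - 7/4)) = m - 3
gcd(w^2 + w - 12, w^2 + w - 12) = w^2 + w - 12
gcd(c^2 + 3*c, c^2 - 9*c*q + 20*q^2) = 1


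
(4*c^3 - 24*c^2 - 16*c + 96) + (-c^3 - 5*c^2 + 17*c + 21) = 3*c^3 - 29*c^2 + c + 117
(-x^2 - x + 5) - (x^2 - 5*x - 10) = -2*x^2 + 4*x + 15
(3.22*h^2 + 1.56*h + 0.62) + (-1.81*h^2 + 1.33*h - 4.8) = 1.41*h^2 + 2.89*h - 4.18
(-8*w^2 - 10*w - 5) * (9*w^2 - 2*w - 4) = -72*w^4 - 74*w^3 + 7*w^2 + 50*w + 20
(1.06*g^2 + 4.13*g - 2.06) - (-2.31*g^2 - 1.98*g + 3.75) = 3.37*g^2 + 6.11*g - 5.81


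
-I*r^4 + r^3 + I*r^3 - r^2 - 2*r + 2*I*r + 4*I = (r - 2)*(r - I)*(r + 2*I)*(-I*r - I)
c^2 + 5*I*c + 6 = (c - I)*(c + 6*I)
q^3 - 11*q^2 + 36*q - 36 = (q - 6)*(q - 3)*(q - 2)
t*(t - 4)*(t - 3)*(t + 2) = t^4 - 5*t^3 - 2*t^2 + 24*t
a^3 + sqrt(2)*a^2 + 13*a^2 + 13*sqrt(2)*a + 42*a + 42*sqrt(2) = (a + 6)*(a + 7)*(a + sqrt(2))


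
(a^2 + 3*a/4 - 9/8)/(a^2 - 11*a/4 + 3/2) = (a + 3/2)/(a - 2)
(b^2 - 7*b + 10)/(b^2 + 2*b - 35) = (b - 2)/(b + 7)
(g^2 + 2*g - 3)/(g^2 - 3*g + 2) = (g + 3)/(g - 2)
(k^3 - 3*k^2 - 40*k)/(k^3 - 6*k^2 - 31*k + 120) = k/(k - 3)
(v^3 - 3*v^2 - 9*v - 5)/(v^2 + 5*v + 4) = (v^2 - 4*v - 5)/(v + 4)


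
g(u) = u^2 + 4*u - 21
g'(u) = 2*u + 4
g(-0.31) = -22.14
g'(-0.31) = 3.38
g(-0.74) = -23.41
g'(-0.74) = 2.52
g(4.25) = 14.06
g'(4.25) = 12.50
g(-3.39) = -23.07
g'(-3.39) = -2.78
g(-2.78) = -24.39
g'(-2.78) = -1.56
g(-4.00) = -21.00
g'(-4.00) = -4.00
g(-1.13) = -24.24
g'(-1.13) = 1.74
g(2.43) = -5.38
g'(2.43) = 8.86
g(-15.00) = 144.00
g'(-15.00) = -26.00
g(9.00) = 96.00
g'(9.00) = 22.00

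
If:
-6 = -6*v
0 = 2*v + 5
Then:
No Solution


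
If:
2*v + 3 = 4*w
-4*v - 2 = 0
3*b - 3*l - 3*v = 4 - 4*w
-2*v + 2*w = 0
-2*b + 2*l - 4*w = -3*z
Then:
No Solution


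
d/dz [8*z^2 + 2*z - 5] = 16*z + 2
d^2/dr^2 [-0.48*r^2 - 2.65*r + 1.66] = -0.960000000000000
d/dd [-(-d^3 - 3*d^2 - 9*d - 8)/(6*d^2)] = (d^3 - 9*d - 16)/(6*d^3)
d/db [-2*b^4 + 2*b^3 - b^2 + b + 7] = -8*b^3 + 6*b^2 - 2*b + 1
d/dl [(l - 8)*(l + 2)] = 2*l - 6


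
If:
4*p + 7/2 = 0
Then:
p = -7/8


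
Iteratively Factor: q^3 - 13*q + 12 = (q - 1)*(q^2 + q - 12) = (q - 3)*(q - 1)*(q + 4)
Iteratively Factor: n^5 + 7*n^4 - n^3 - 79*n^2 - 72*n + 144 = (n + 4)*(n^4 + 3*n^3 - 13*n^2 - 27*n + 36) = (n + 4)^2*(n^3 - n^2 - 9*n + 9) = (n + 3)*(n + 4)^2*(n^2 - 4*n + 3) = (n - 3)*(n + 3)*(n + 4)^2*(n - 1)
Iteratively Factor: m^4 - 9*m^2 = (m - 3)*(m^3 + 3*m^2) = m*(m - 3)*(m^2 + 3*m) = m*(m - 3)*(m + 3)*(m)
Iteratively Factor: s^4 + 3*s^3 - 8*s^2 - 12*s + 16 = (s - 1)*(s^3 + 4*s^2 - 4*s - 16) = (s - 1)*(s + 2)*(s^2 + 2*s - 8) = (s - 2)*(s - 1)*(s + 2)*(s + 4)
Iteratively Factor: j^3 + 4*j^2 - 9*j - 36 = (j + 4)*(j^2 - 9) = (j + 3)*(j + 4)*(j - 3)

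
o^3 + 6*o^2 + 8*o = o*(o + 2)*(o + 4)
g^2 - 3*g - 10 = (g - 5)*(g + 2)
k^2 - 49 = (k - 7)*(k + 7)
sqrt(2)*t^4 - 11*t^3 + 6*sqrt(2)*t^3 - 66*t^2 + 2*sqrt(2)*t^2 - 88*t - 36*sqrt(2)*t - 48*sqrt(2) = (t + 2)*(t + 4)*(t - 6*sqrt(2))*(sqrt(2)*t + 1)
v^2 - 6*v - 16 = (v - 8)*(v + 2)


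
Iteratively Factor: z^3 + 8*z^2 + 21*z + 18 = (z + 3)*(z^2 + 5*z + 6) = (z + 3)^2*(z + 2)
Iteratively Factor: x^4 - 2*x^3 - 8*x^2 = (x)*(x^3 - 2*x^2 - 8*x) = x*(x + 2)*(x^2 - 4*x) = x*(x - 4)*(x + 2)*(x)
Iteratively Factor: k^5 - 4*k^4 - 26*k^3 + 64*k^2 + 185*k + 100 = (k + 1)*(k^4 - 5*k^3 - 21*k^2 + 85*k + 100) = (k - 5)*(k + 1)*(k^3 - 21*k - 20) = (k - 5)^2*(k + 1)*(k^2 + 5*k + 4) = (k - 5)^2*(k + 1)^2*(k + 4)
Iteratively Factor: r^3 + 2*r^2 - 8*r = (r + 4)*(r^2 - 2*r) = r*(r + 4)*(r - 2)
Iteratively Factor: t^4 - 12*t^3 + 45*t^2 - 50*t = (t - 2)*(t^3 - 10*t^2 + 25*t) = t*(t - 2)*(t^2 - 10*t + 25) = t*(t - 5)*(t - 2)*(t - 5)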